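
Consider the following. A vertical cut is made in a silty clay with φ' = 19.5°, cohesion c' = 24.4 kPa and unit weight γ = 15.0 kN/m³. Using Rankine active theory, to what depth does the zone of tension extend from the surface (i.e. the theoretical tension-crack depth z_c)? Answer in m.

4.60 m

K_a = tan²(45° − 19.5°/2) = 0.4995; √K_a = 0.7067.
The active pressure is zero where K_a γ z = 2c√K_a, so z_c = 2c/(γ√K_a) = 2×24.4/(15.0×0.7067) = 4.603 m.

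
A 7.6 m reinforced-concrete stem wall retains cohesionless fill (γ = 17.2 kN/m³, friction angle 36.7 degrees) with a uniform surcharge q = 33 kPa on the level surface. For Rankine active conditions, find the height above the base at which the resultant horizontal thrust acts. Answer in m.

2.96 m

K_a = 0.2519.
Triangular part P₁ = ½K_aγH² = 125.1 at H/3 = 2.533 m; rectangular part P₂ = K_a q H = 63.17 at H/2 = 3.800 m.
ȳ = (P₁·2.533 + P₂·3.800)/(P₁+P₂) = 2.958 m.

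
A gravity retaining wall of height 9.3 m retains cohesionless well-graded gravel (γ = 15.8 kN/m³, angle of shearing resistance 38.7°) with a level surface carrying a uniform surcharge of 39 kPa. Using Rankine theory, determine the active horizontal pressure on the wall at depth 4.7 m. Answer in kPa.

K_a = (1 − sin φ)/(1 + sin φ) = 0.2306.
σ_v = γz + q = 15.8 × 4.7 + 39 = 113.3 kPa.
σ_h = K_a σ_v = 0.2306 × 113.3 = 26.12 kPa.

26.1 kPa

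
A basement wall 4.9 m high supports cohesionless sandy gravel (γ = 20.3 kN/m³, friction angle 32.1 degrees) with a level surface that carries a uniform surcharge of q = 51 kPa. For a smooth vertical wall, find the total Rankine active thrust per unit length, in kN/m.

151 kN/m

K_a = tan²(45° − φ/2) = 0.3060.
Soil triangle: ½ K_a γ H² = 0.5×0.3060×20.3×4.9² = 74.57 kN/m.
Surcharge rectangle: K_a q H = 0.3060×51×4.9 = 76.47 kN/m.
Total = 74.57 + 76.47 = 151.0 kN/m.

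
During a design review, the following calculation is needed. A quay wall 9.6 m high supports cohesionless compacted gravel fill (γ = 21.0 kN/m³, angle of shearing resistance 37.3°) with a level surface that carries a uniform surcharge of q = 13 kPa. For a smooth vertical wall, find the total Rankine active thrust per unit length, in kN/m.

268 kN/m

K_a = tan²(45° − φ/2) = 0.2453.
Soil triangle: ½ K_a γ H² = 0.5×0.2453×21.0×9.6² = 237.4 kN/m.
Surcharge rectangle: K_a q H = 0.2453×13×9.6 = 30.62 kN/m.
Total = 237.4 + 30.62 = 268.0 kN/m.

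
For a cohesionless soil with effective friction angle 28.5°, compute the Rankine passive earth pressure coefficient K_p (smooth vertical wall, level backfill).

2.83

K_p = (1 + sin φ)/(1 − sin φ) = tan²(45° + 28.5°/2) = 2.825.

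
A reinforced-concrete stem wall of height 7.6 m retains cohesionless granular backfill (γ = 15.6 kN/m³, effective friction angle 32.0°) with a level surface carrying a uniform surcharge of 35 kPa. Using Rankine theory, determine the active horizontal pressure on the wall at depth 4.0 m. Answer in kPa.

29.9 kPa

K_a = (1 − sin φ)/(1 + sin φ) = 0.3073.
σ_v = γz + q = 15.6 × 4.0 + 35 = 97.40 kPa.
σ_h = K_a σ_v = 0.3073 × 97.40 = 29.93 kPa.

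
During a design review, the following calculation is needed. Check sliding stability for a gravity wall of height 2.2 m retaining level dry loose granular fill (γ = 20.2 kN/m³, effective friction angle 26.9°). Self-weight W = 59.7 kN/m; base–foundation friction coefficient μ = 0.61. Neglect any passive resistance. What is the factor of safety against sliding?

K_a = tan²(45° − 26.9°/2) = 0.3770.
P_a = ½K_aγH² = 0.5×0.3770×20.2×2.2² = 18.43 kN/m, acting at H/3 = 0.7333 m above the base.
FS_sliding = μW / P_a = 0.61×59.7 / 18.43 = 1.976.

1.98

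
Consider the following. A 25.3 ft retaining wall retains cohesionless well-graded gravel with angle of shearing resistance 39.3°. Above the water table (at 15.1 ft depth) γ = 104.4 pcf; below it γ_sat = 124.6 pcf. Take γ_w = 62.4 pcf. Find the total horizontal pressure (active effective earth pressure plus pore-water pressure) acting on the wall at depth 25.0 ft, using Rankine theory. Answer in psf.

1110 psf

K_a = (1 − sin φ)/(1 + sin φ) = 0.2245.
γ' = 124.6 − 62.4 = 62.20 pcf.
Effective vertical stress at 25.0 ft: σ'_v = 104.4×15.1 + 62.20×9.90 = 2192 psf.
σ'_h = K_a σ'_v = 0.2245 × 2192 = 492.1 psf; u = γ_w × 9.90 = 617.8 psf.
Total σ_h = 492.1 + 617.8 = 1110 psf.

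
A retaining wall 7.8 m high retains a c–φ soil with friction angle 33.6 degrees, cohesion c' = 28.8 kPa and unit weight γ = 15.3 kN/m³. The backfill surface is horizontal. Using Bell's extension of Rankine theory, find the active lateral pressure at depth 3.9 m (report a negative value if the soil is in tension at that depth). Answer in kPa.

-13.7 kPa

K_a = (1 − sin φ)/(1 + sin φ) = 0.2875.
σ_a = K_a γ z − 2c√K_a = 0.2875×15.3×3.9 − 2×28.8×0.5362 = -13.73 kPa.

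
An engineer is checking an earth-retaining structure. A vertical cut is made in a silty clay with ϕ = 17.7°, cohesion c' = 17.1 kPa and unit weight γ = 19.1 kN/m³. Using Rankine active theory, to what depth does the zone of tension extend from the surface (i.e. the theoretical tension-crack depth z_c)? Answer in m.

K_a = tan²(45° − 17.7°/2) = 0.5337; √K_a = 0.7306.
The active pressure is zero where K_a γ z = 2c√K_a, so z_c = 2c/(γ√K_a) = 2×17.1/(19.1×0.7306) = 2.451 m.

2.45 m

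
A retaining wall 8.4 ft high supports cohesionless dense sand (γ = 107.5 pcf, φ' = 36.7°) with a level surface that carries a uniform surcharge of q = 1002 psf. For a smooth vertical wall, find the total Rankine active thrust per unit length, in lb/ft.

K_a = tan²(45° − φ/2) = 0.2519.
Soil triangle: ½ K_a γ H² = 0.5×0.2519×107.5×8.4² = 955.2 lb/ft.
Surcharge rectangle: K_a q H = 0.2519×1002×8.4 = 2120 lb/ft.
Total = 955.2 + 2120 = 3075 lb/ft.

3080 lb/ft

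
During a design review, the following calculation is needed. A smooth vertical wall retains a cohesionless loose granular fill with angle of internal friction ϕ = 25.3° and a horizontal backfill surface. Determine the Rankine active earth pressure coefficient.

0.401

K_a = (1 − sin φ)/(1 + sin φ) = (1 − sin 25.3°)/(1 + sin 25.3°) = 0.4012.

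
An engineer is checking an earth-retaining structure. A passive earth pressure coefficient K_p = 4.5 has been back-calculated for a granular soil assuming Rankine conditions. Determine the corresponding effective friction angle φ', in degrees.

K_p = (1+sin φ)/(1−sin φ) ⇒ sin φ = (K_p − 1)/(K_p + 1) = 0.6364.
φ = arcsin(0.6364) = 39.52°.

39.5°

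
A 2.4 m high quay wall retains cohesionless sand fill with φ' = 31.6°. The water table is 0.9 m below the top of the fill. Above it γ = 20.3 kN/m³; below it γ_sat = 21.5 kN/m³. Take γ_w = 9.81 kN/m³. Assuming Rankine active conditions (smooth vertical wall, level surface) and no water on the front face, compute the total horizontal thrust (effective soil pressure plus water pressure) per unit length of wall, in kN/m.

K_a = tan²(45° − φ/2) = 0.3123.
γ' = 21.5 − 9.81 = 11.69 kN/m³. Depth below WT = 1.5 m.
σ'_h at WT = K_a γ d_w = 5.707 kPa; at base = 5.707 + K_a γ' × 1.5 = 11.18 kPa.
P₁ (0–0.9 m) = ½×5.707×0.9 = 2.568. P₂ (0.9–2.4 m) = ½(5.707+11.18)×1.5 = 12.67.
P_w = ½ γ_w h₂² = 0.5×9.81×1.5² = 11.04. Total = 2.568+12.67+11.04 = 26.27 kN/m.

26.3 kN/m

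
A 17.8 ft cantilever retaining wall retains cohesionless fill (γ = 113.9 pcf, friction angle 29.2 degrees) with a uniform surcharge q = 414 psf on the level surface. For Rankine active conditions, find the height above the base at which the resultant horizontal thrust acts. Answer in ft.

K_a = 0.3442.
Triangular part P₁ = ½K_aγH² = 6211 at H/3 = 5.933 ft; rectangular part P₂ = K_a q H = 2537 at H/2 = 8.900 ft.
ȳ = (P₁·5.933 + P₂·8.900)/(P₁+P₂) = 6.794 ft.

6.79 ft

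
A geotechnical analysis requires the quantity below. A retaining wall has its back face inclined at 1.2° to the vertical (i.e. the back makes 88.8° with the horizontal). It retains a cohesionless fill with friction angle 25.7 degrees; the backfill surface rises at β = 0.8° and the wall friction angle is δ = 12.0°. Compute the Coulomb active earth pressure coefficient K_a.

0.371

K_a = sin²(α+φ) / [sin²α · sin(α−δ) · (1 + √{sin(φ+δ)sin(φ−β) / (sin(α−δ)sin(α+β))})²].
With α = 88.8°, φ = 25.7°, δ = 12.0°, β = 0.8°: K_a = 0.3711.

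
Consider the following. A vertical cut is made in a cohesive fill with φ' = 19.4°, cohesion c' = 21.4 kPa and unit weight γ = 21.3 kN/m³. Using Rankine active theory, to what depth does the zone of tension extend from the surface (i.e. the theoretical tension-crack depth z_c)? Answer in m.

2.84 m

K_a = tan²(45° − 19.4°/2) = 0.5013; √K_a = 0.7080.
The active pressure is zero where K_a γ z = 2c√K_a, so z_c = 2c/(γ√K_a) = 2×21.4/(21.3×0.7080) = 2.838 m.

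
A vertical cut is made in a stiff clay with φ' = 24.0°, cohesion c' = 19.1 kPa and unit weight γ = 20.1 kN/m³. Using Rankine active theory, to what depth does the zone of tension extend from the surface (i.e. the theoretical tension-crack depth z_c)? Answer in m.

2.93 m

K_a = tan²(45° − 24.0°/2) = 0.4217; √K_a = 0.6494.
The active pressure is zero where K_a γ z = 2c√K_a, so z_c = 2c/(γ√K_a) = 2×19.1/(20.1×0.6494) = 2.927 m.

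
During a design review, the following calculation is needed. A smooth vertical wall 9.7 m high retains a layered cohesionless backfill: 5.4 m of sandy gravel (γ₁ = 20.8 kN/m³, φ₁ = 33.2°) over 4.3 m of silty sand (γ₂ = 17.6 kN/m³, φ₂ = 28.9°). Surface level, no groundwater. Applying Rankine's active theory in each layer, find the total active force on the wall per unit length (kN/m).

314 kN/m

K_a1 = tan²(45°−33.2°/2) = 0.2924; K_a2 = tan²(45°−28.9°/2) = 0.3484.
Layer 1: σ at base = K_a1 γ₁ h₁ = 32.84 kPa; P₁ = ½×32.84×5.4 = 88.66.
Layer 2: σ_v at top = γ₁h₁ = 112.3; σ_h top = K_a2×112.3 = 39.13; σ_h base = K_a2×(112.3+17.6×4.3) = 65.49.
P₂ = ½(39.13+65.49)×4.3 = 224.9. Total P_a = 88.66+224.9 = 313.6 kN/m.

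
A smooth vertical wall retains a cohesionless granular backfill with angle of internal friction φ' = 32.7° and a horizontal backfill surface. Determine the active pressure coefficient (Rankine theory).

0.298

K_a = (1 − sin φ)/(1 + sin φ) = (1 − sin 32.7°)/(1 + sin 32.7°) = 0.2985.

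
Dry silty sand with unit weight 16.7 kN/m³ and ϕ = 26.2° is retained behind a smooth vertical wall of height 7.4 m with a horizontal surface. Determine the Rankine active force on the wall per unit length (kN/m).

K_a = tan²(45° − φ/2) = 0.3874.
P_a = ½ K_a γ H² = 0.5 × 0.3874 × 16.7 × 7.4² = 177.2 kN/m.

177 kN/m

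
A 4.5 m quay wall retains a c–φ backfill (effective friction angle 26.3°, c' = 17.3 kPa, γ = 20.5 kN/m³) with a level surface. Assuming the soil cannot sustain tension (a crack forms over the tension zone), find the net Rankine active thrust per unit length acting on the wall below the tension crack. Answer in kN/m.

12.6 kN/m

K_a = 0.3859; √K_a = 0.6212.
Tension-crack depth z_c = 2c/(γ√K_a) = 2×17.3/(20.5×0.6212) = 2.717 m.
σ_a at base = K_a γ H − 2c√K_a = 0.3859×20.5×4.5 − 2×17.3×0.6212 = 14.11 kPa.
P_a = ½ × 14.11 × (H − z_c) = 0.5×14.11×1.783 = 12.58 kN/m.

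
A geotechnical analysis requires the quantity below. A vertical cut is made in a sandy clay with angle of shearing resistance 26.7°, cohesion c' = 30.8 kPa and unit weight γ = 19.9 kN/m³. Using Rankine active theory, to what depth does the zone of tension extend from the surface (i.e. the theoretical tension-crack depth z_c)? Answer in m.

5.02 m

K_a = tan²(45° − 26.7°/2) = 0.3800; √K_a = 0.6164.
The active pressure is zero where K_a γ z = 2c√K_a, so z_c = 2c/(γ√K_a) = 2×30.8/(19.9×0.6164) = 5.022 m.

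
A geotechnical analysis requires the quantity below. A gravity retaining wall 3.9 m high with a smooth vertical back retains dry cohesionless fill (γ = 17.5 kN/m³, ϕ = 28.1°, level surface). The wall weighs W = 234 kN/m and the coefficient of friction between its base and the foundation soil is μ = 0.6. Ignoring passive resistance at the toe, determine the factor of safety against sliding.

K_a = tan²(45° − 28.1°/2) = 0.3596.
P_a = ½K_aγH² = 0.5×0.3596×17.5×3.9² = 47.86 kN/m, acting at H/3 = 1.300 m above the base.
FS_sliding = μW / P_a = 0.6×234 / 47.86 = 2.934.

2.93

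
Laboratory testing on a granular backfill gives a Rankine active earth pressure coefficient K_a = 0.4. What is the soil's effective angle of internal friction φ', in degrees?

K_a = tan²(45° − φ/2) ⇒ 45° − φ/2 = arctan(√0.4) = 32.31°.
φ = 2(45° − 32.31°) = 25.38°.

25.4°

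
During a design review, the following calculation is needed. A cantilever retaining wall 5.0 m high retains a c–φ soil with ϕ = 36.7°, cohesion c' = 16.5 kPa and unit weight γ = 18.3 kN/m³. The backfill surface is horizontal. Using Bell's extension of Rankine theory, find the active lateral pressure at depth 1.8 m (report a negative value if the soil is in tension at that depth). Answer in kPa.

-8.26 kPa

K_a = (1 − sin φ)/(1 + sin φ) = 0.2519.
σ_a = K_a γ z − 2c√K_a = 0.2519×18.3×1.8 − 2×16.5×0.5019 = -8.265 kPa.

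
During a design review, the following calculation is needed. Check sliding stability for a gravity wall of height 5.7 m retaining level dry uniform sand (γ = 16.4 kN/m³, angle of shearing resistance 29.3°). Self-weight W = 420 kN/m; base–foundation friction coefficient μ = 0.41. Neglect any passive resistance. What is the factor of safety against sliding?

1.89

K_a = tan²(45° − 29.3°/2) = 0.3428.
P_a = ½K_aγH² = 0.5×0.3428×16.4×5.7² = 91.34 kN/m, acting at H/3 = 1.900 m above the base.
FS_sliding = μW / P_a = 0.41×420 / 91.34 = 1.885.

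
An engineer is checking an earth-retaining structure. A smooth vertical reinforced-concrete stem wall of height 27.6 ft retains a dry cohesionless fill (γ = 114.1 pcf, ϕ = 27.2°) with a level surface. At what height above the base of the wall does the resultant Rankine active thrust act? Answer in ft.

9.20 ft

K_a = 0.3726.
The pressure distribution is triangular, so the resultant acts at H/3 above the base = 27.6/3 = 9.200 ft.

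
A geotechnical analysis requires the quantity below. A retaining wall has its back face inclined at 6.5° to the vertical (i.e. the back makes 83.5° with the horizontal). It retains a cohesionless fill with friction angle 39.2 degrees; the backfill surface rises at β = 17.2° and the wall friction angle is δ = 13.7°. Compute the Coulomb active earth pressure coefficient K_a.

0.310

K_a = sin²(α+φ) / [sin²α · sin(α−δ) · (1 + √{sin(φ+δ)sin(φ−β) / (sin(α−δ)sin(α+β))})²].
With α = 83.5°, φ = 39.2°, δ = 13.7°, β = 17.2°: K_a = 0.3104.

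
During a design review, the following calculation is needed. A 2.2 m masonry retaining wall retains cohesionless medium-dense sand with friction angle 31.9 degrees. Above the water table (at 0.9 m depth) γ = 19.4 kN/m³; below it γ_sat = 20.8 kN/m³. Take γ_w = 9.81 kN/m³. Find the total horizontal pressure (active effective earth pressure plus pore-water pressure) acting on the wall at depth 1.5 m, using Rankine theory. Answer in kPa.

K_a = (1 − sin φ)/(1 + sin φ) = 0.3085.
γ' = 20.8 − 9.81 = 10.99 kN/m³.
Effective vertical stress at 1.5 m: σ'_v = 19.4×0.9 + 10.99×0.600 = 24.05 kPa.
σ'_h = K_a σ'_v = 0.3085 × 24.05 = 7.421 kPa; u = γ_w × 0.600 = 5.886 kPa.
Total σ_h = 7.421 + 5.886 = 13.31 kPa.

13.3 kPa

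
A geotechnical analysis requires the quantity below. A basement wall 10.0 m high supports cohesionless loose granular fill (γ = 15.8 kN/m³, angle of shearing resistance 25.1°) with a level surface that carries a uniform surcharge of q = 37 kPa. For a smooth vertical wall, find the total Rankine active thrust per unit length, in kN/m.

469 kN/m

K_a = tan²(45° − φ/2) = 0.4043.
Soil triangle: ½ K_a γ H² = 0.5×0.4043×15.8×10.0² = 319.4 kN/m.
Surcharge rectangle: K_a q H = 0.4043×37×10.0 = 149.6 kN/m.
Total = 319.4 + 149.6 = 469.0 kN/m.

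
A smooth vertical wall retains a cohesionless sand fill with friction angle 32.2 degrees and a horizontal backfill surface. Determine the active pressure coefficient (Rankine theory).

K_a = (1 − sin φ)/(1 + sin φ) = (1 − sin 32.2°)/(1 + sin 32.2°) = 0.3047.

0.305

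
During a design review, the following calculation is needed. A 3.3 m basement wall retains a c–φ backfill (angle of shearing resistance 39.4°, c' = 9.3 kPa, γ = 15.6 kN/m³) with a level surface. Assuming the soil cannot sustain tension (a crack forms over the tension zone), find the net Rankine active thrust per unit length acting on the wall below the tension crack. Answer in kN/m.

K_a = 0.2234; √K_a = 0.4727.
Tension-crack depth z_c = 2c/(γ√K_a) = 2×9.3/(15.6×0.4727) = 2.522 m.
σ_a at base = K_a γ H − 2c√K_a = 0.2234×15.6×3.3 − 2×9.3×0.4727 = 2.711 kPa.
P_a = ½ × 2.711 × (H − z_c) = 0.5×2.711×0.7777 = 1.054 kN/m.

1.05 kN/m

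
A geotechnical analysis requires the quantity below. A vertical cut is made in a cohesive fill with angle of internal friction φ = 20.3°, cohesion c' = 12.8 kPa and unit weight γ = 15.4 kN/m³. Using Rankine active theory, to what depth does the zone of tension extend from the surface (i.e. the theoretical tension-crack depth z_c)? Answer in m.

2.39 m

K_a = tan²(45° − 20.3°/2) = 0.4849; √K_a = 0.6963.
The active pressure is zero where K_a γ z = 2c√K_a, so z_c = 2c/(γ√K_a) = 2×12.8/(15.4×0.6963) = 2.387 m.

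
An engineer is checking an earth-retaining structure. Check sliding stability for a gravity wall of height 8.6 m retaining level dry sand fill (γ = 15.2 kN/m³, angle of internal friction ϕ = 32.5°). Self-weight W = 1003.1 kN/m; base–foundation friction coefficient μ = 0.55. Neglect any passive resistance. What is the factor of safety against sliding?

3.26

K_a = tan²(45° − 32.5°/2) = 0.3010.
P_a = ½K_aγH² = 0.5×0.3010×15.2×8.6² = 169.2 kN/m, acting at H/3 = 2.867 m above the base.
FS_sliding = μW / P_a = 0.55×1003.1 / 169.2 = 3.261.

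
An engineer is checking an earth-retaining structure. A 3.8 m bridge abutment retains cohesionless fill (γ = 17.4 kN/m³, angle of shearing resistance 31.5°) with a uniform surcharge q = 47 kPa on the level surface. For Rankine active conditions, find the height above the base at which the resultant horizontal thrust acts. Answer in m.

K_a = 0.3136.
Triangular part P₁ = ½K_aγH² = 39.40 at H/3 = 1.267 m; rectangular part P₂ = K_a q H = 56.01 at H/2 = 1.900 m.
ȳ = (P₁·1.267 + P₂·1.900)/(P₁+P₂) = 1.638 m.

1.64 m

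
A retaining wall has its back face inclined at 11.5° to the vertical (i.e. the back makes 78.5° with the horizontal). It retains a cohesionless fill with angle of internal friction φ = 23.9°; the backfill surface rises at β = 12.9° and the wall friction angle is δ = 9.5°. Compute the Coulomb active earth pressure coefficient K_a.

K_a = sin²(α+φ) / [sin²α · sin(α−δ) · (1 + √{sin(φ+δ)sin(φ−β) / (sin(α−δ)sin(α+β))})²].
With α = 78.5°, φ = 23.9°, δ = 9.5°, β = 12.9°: K_a = 0.5966.

0.597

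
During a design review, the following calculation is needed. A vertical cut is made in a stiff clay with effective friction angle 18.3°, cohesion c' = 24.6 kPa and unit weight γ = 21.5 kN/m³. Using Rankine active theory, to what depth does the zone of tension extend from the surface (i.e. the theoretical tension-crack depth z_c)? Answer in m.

3.17 m

K_a = tan²(45° − 18.3°/2) = 0.5221; √K_a = 0.7226.
The active pressure is zero where K_a γ z = 2c√K_a, so z_c = 2c/(γ√K_a) = 2×24.6/(21.5×0.7226) = 3.167 m.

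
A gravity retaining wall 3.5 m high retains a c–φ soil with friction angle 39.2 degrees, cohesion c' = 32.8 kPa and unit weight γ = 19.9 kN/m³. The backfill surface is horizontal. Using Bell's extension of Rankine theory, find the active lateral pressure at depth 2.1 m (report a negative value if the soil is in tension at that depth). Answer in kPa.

K_a = (1 − sin φ)/(1 + sin φ) = 0.2255.
σ_a = K_a γ z − 2c√K_a = 0.2255×19.9×2.1 − 2×32.8×0.4748 = -21.73 kPa.

-21.7 kPa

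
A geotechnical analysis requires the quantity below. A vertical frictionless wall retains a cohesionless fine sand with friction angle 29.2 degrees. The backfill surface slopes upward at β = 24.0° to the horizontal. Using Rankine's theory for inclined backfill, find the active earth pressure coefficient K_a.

0.497

K_a = cos β · (cos β − √(cos²β − cos²φ)) / (cos β + √(cos²β − cos²φ)).
cos β = 0.9135, cos φ = 0.8729, √(cos²β − cos²φ) = 0.2694.
K_a = 0.9135 × (0.9135 − 0.2694)/(0.9135 + 0.2694) = 0.4975.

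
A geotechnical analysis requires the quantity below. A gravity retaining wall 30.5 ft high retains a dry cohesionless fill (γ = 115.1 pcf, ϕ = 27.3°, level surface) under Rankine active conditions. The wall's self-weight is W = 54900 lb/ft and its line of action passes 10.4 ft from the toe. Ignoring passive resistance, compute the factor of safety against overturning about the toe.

K_a = tan²(45° − 27.3°/2) = 0.3711.
P_a = ½K_aγH² = 0.5×0.3711×115.1×30.5² = 19870 lb/ft, acting at H/3 = 10.17 ft above the base.
Overturning moment M_o = P_a × H/3 = 19870 × 10.17 = 202000.
Resisting moment M_r = W × 10.4 = 54900 × 10.4 = 571000.
FS_overturning = M_r/M_o = 571000/202000 = 2.827.

2.83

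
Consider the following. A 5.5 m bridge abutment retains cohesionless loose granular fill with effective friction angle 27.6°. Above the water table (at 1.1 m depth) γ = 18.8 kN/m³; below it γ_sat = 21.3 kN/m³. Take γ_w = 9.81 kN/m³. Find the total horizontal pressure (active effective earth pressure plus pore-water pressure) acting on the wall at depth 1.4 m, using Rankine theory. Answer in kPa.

11.8 kPa

K_a = (1 − sin φ)/(1 + sin φ) = 0.3668.
γ' = 21.3 − 9.81 = 11.49 kN/m³.
Effective vertical stress at 1.4 m: σ'_v = 18.8×1.1 + 11.49×0.300 = 24.13 kPa.
σ'_h = K_a σ'_v = 0.3668 × 24.13 = 8.849 kPa; u = γ_w × 0.300 = 2.943 kPa.
Total σ_h = 8.849 + 2.943 = 11.79 kPa.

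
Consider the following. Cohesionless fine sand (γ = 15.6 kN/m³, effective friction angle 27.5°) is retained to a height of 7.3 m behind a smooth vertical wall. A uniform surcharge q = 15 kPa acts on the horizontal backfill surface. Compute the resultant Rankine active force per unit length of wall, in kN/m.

193 kN/m

K_a = tan²(45° − φ/2) = 0.3682.
Soil triangle: ½ K_a γ H² = 0.5×0.3682×15.6×7.3² = 153.1 kN/m.
Surcharge rectangle: K_a q H = 0.3682×15×7.3 = 40.32 kN/m.
Total = 153.1 + 40.32 = 193.4 kN/m.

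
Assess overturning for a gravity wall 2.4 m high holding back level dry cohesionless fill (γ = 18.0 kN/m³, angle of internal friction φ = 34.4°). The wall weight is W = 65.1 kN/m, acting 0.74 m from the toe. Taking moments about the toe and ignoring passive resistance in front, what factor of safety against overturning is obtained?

K_a = tan²(45° − 34.4°/2) = 0.2780.
P_a = ½K_aγH² = 0.5×0.2780×18.0×2.4² = 14.41 kN/m, acting at H/3 = 0.8000 m above the base.
Overturning moment M_o = P_a × H/3 = 14.41 × 0.8000 = 11.53.
Resisting moment M_r = W × 0.74 = 65.1 × 0.74 = 48.17.
FS_overturning = M_r/M_o = 48.17/11.53 = 4.179.

4.18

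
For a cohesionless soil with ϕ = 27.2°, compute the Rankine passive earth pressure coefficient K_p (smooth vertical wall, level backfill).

2.68

K_p = (1 + sin φ)/(1 − sin φ) = tan²(45° + 27.2°/2) = 2.684.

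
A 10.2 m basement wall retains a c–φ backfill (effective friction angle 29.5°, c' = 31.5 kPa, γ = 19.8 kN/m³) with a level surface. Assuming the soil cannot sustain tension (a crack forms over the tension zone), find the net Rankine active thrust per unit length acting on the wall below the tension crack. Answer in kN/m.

K_a = 0.3401; √K_a = 0.5832.
Tension-crack depth z_c = 2c/(γ√K_a) = 2×31.5/(19.8×0.5832) = 5.456 m.
σ_a at base = K_a γ H − 2c√K_a = 0.3401×19.8×10.2 − 2×31.5×0.5832 = 31.95 kPa.
P_a = ½ × 31.95 × (H − z_c) = 0.5×31.95×4.744 = 75.78 kN/m.

75.8 kN/m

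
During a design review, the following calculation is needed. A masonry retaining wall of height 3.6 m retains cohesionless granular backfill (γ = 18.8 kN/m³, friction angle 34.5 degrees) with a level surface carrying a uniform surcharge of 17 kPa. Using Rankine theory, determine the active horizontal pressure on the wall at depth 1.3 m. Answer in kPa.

11.5 kPa

K_a = (1 − sin φ)/(1 + sin φ) = 0.2768.
σ_v = γz + q = 18.8 × 1.3 + 17 = 41.44 kPa.
σ_h = K_a σ_v = 0.2768 × 41.44 = 11.47 kPa.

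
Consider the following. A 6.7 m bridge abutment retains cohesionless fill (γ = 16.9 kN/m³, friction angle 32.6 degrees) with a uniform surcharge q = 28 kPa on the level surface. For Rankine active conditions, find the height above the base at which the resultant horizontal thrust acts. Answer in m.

2.60 m

K_a = 0.2997.
Triangular part P₁ = ½K_aγH² = 113.7 at H/3 = 2.233 m; rectangular part P₂ = K_a q H = 56.23 at H/2 = 3.350 m.
ȳ = (P₁·2.233 + P₂·3.350)/(P₁+P₂) = 2.603 m.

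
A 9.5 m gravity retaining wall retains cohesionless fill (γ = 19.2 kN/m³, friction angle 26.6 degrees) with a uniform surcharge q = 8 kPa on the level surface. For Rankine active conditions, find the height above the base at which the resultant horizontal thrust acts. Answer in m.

3.29 m

K_a = 0.3814.
Triangular part P₁ = ½K_aγH² = 330.5 at H/3 = 3.167 m; rectangular part P₂ = K_a q H = 28.99 at H/2 = 4.750 m.
ȳ = (P₁·3.167 + P₂·4.750)/(P₁+P₂) = 3.294 m.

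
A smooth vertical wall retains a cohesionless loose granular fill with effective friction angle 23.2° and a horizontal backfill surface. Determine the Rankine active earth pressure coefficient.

0.435

K_a = (1 − sin φ)/(1 + sin φ) = (1 − sin 23.2°)/(1 + sin 23.2°) = 0.4348.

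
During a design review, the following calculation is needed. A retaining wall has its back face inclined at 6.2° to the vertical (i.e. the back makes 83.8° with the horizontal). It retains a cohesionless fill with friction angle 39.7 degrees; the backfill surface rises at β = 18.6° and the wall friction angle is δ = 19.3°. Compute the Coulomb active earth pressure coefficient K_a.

0.308

K_a = sin²(α+φ) / [sin²α · sin(α−δ) · (1 + √{sin(φ+δ)sin(φ−β) / (sin(α−δ)sin(α+β))})²].
With α = 83.8°, φ = 39.7°, δ = 19.3°, β = 18.6°: K_a = 0.3077.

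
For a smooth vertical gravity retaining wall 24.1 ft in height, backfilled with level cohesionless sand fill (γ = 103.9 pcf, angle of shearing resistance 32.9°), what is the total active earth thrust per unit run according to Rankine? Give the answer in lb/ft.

K_a = tan²(45° − φ/2) = 0.2960.
P_a = ½ K_a γ H² = 0.5 × 0.2960 × 103.9 × 24.1² = 8932 lb/ft.

8930 lb/ft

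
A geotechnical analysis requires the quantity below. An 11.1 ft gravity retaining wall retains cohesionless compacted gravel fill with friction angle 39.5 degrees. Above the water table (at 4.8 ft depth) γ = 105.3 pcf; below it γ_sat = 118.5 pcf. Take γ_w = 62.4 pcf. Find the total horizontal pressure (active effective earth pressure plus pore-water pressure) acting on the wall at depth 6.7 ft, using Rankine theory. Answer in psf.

K_a = (1 − sin φ)/(1 + sin φ) = 0.2224.
γ' = 118.5 − 62.4 = 56.10 pcf.
Effective vertical stress at 6.7 ft: σ'_v = 105.3×4.8 + 56.10×1.90 = 612.0 psf.
σ'_h = K_a σ'_v = 0.2224 × 612.0 = 136.1 psf; u = γ_w × 1.90 = 118.6 psf.
Total σ_h = 136.1 + 118.6 = 254.7 psf.

255 psf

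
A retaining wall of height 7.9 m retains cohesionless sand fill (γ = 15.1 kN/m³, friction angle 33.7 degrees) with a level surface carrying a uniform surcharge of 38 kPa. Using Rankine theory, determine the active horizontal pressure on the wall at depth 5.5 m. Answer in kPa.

34.7 kPa

K_a = (1 − sin φ)/(1 + sin φ) = 0.2863.
σ_v = γz + q = 15.1 × 5.5 + 38 = 121.0 kPa.
σ_h = K_a σ_v = 0.2863 × 121.0 = 34.66 kPa.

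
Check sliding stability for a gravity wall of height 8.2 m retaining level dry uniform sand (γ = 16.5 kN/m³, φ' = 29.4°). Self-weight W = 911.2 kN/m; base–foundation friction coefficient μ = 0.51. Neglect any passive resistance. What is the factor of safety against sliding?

K_a = tan²(45° − 29.4°/2) = 0.3415.
P_a = ½K_aγH² = 0.5×0.3415×16.5×8.2² = 189.4 kN/m, acting at H/3 = 2.733 m above the base.
FS_sliding = μW / P_a = 0.51×911.2 / 189.4 = 2.453.

2.45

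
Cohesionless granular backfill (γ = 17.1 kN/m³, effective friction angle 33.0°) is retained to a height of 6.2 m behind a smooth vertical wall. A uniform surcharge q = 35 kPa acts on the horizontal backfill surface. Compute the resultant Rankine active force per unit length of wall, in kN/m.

161 kN/m

K_a = tan²(45° − φ/2) = 0.2948.
Soil triangle: ½ K_a γ H² = 0.5×0.2948×17.1×6.2² = 96.89 kN/m.
Surcharge rectangle: K_a q H = 0.2948×35×6.2 = 63.97 kN/m.
Total = 96.89 + 63.97 = 160.9 kN/m.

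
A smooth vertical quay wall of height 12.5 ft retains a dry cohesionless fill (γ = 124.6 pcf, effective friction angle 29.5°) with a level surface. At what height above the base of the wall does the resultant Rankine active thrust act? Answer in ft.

K_a = 0.3401.
The pressure distribution is triangular, so the resultant acts at H/3 above the base = 12.5/3 = 4.167 ft.

4.17 ft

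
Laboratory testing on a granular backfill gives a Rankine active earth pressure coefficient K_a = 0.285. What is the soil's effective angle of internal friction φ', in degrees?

K_a = tan²(45° − φ/2) ⇒ 45° − φ/2 = arctan(√0.285) = 28.10°.
φ = 2(45° − 28.10°) = 33.81°.

33.8°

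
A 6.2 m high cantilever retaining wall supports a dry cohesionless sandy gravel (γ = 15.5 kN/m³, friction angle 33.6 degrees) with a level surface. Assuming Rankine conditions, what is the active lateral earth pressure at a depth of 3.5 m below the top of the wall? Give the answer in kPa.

K_a = (1 − sin φ)/(1 + sin φ) = 0.2875.
σ_h = K_a γ z = 0.2875 × 15.5 × 3.5 = 15.60 kPa.

15.6 kPa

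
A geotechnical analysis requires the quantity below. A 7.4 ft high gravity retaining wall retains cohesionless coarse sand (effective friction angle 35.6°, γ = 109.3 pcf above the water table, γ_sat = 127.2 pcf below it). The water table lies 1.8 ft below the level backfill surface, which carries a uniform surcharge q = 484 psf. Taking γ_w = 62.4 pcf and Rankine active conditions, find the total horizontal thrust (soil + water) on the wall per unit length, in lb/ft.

2530 lb/ft

K_a = tan²(45° − φ/2) = 0.2641.
γ' = 127.2 − 62.4 = 64.80 pcf. h₂ = H − d_w = 5.6 ft.
σ'_h: at surface K_a·q = 127.8; at WT K_a(q+γd_w) = 179.8; at base K_a(q+γd_w+γ'h₂) = 275.6 psf.
P₁ = ½(127.8+179.8)×1.8 = 276.9; P₂ = ½(179.8+275.6)×5.6 = 1275; P_w = ½γ_w h₂² = 978.4.
Total = 276.9+1275+978.4 = 2531 lb/ft.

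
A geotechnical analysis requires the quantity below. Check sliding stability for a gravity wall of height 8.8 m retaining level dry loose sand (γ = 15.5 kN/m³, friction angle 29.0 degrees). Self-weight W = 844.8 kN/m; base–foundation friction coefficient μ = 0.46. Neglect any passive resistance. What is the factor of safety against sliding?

1.87

K_a = tan²(45° − 29.0°/2) = 0.3470.
P_a = ½K_aγH² = 0.5×0.3470×15.5×8.8² = 208.2 kN/m, acting at H/3 = 2.933 m above the base.
FS_sliding = μW / P_a = 0.46×844.8 / 208.2 = 1.866.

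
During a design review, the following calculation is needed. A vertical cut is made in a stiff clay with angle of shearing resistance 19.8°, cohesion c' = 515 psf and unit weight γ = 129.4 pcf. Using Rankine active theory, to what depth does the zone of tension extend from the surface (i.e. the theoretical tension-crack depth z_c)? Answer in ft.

11.3 ft

K_a = tan²(45° − 19.8°/2) = 0.4939; √K_a = 0.7028.
The active pressure is zero where K_a γ z = 2c√K_a, so z_c = 2c/(γ√K_a) = 2×515/(129.4×0.7028) = 11.33 ft.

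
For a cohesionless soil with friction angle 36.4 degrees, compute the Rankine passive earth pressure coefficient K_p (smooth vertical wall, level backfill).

K_p = (1 + sin φ)/(1 − sin φ) = tan²(45° + 36.4°/2) = 3.919.

3.92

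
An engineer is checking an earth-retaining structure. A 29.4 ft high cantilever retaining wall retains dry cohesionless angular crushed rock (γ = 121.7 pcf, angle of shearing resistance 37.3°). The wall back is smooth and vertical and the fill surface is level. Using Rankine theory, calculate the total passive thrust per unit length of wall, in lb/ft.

K_p = tan²(45° + φ/2) = 4.076.
P_p = ½ K_p γ H² = 0.5 × 4.076 × 121.7 × 29.4² = 214400 lb/ft.

214000 lb/ft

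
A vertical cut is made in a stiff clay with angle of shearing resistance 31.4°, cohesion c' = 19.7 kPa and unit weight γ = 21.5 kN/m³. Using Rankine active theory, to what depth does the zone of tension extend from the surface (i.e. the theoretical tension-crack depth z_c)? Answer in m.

3.27 m

K_a = tan²(45° − 31.4°/2) = 0.3149; √K_a = 0.5612.
The active pressure is zero where K_a γ z = 2c√K_a, so z_c = 2c/(γ√K_a) = 2×19.7/(21.5×0.5612) = 3.266 m.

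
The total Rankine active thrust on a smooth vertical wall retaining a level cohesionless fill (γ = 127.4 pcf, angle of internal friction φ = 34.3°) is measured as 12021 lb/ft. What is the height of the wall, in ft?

26.0 ft

K_a = 0.2792. P_a = ½ K_a γ H² ⇒ H = √(2P_a/(K_a γ)).
H = √(2×12021/(0.2792×127.4)) = 26.00 ft.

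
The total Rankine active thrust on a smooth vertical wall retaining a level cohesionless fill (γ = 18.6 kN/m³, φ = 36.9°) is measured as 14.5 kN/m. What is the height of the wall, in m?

K_a = 0.2497. P_a = ½ K_a γ H² ⇒ H = √(2P_a/(K_a γ)).
H = √(2×14.5/(0.2497×18.6)) = 2.499 m.

2.50 m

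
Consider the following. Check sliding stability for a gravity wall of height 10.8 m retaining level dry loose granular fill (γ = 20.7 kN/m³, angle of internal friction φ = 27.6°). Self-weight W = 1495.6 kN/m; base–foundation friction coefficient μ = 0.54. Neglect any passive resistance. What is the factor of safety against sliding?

K_a = tan²(45° − 27.6°/2) = 0.3668.
P_a = ½K_aγH² = 0.5×0.3668×20.7×10.8² = 442.8 kN/m, acting at H/3 = 3.600 m above the base.
FS_sliding = μW / P_a = 0.54×1495.6 / 442.8 = 1.824.

1.82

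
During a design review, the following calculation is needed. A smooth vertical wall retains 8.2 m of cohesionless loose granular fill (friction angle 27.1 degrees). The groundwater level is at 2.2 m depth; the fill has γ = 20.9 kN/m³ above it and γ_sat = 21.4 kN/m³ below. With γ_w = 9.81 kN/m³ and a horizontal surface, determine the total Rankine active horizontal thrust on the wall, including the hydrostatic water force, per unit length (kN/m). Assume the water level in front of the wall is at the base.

K_a = tan²(45° − φ/2) = 0.3741.
γ' = 21.4 − 9.81 = 11.59 kN/m³. Depth below WT = 6.0 m.
σ'_h at WT = K_a γ d_w = 17.20 kPa; at base = 17.20 + K_a γ' × 6.0 = 43.21 kPa.
P₁ (0–2.2 m) = ½×17.20×2.2 = 18.92. P₂ (2.2–8.2 m) = ½(17.20+43.21)×6.0 = 181.2.
P_w = ½ γ_w h₂² = 0.5×9.81×6.0² = 176.6. Total = 18.92+181.2+176.6 = 376.7 kN/m.

377 kN/m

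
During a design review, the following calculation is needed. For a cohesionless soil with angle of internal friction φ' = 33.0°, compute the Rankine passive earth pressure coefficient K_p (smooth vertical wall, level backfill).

3.39

K_p = (1 + sin φ)/(1 − sin φ) = tan²(45° + 33.0°/2) = 3.392.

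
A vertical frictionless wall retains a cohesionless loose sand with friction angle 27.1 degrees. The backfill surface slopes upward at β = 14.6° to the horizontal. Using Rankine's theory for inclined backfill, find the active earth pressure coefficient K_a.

0.423

K_a = cos β · (cos β − √(cos²β − cos²φ)) / (cos β + √(cos²β − cos²φ)).
cos β = 0.9677, cos φ = 0.8902, √(cos²β − cos²φ) = 0.3794.
K_a = 0.9677 × (0.9677 − 0.3794)/(0.9677 + 0.3794) = 0.4226.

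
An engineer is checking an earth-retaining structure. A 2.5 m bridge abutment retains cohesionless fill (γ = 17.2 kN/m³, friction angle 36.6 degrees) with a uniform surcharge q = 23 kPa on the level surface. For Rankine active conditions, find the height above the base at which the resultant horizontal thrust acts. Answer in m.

K_a = 0.2530.
Triangular part P₁ = ½K_aγH² = 13.60 at H/3 = 0.8333 m; rectangular part P₂ = K_a q H = 14.54 at H/2 = 1.250 m.
ȳ = (P₁·0.8333 + P₂·1.250)/(P₁+P₂) = 1.049 m.

1.05 m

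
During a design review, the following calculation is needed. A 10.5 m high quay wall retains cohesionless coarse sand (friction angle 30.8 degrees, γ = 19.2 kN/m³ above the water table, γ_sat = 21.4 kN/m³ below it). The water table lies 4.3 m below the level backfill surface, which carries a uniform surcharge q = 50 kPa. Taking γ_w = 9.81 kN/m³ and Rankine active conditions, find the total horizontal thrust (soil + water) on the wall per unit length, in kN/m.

652 kN/m

K_a = tan²(45° − φ/2) = 0.3227.
γ' = 21.4 − 9.81 = 11.59 kN/m³. h₂ = H − d_w = 6.2 m.
σ'_h: at surface K_a·q = 16.14; at WT K_a(q+γd_w) = 42.78; at base K_a(q+γd_w+γ'h₂) = 65.97 kPa.
P₁ = ½(16.14+42.78)×4.3 = 126.7; P₂ = ½(42.78+65.97)×6.2 = 337.1; P_w = ½γ_w h₂² = 188.5.
Total = 126.7+337.1+188.5 = 652.3 kN/m.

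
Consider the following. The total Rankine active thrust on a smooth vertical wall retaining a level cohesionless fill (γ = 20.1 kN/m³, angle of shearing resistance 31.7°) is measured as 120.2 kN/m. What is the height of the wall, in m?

K_a = 0.3111. P_a = ½ K_a γ H² ⇒ H = √(2P_a/(K_a γ)).
H = √(2×120.2/(0.3111×20.1)) = 6.201 m.

6.20 m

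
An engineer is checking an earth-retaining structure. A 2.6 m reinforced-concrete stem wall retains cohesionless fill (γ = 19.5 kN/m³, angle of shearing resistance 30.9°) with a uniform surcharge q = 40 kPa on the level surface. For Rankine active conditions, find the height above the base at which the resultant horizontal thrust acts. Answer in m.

1.13 m

K_a = 0.3214.
Triangular part P₁ = ½K_aγH² = 21.18 at H/3 = 0.8667 m; rectangular part P₂ = K_a q H = 33.43 at H/2 = 1.300 m.
ȳ = (P₁·0.8667 + P₂·1.300)/(P₁+P₂) = 1.132 m.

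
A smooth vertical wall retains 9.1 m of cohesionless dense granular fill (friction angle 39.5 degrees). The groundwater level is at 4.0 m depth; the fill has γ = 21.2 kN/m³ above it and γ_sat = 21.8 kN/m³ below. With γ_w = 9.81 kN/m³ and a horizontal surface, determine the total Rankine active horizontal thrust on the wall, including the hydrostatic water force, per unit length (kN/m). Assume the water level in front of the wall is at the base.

K_a = tan²(45° − φ/2) = 0.2224.
γ' = 21.8 − 9.81 = 11.99 kN/m³. Depth below WT = 5.1 m.
σ'_h at WT = K_a γ d_w = 18.86 kPa; at base = 18.86 + K_a γ' × 5.1 = 32.46 kPa.
P₁ (0–4.0 m) = ½×18.86×4.0 = 37.73. P₂ (4.0–9.1 m) = ½(18.86+32.46)×5.1 = 130.9.
P_w = ½ γ_w h₂² = 0.5×9.81×5.1² = 127.6. Total = 37.73+130.9+127.6 = 296.2 kN/m.

296 kN/m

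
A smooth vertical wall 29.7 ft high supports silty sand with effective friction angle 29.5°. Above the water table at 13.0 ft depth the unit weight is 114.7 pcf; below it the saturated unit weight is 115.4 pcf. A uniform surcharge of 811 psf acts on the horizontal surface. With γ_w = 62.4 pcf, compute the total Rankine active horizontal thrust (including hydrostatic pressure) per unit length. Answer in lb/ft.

K_a = tan²(45° − φ/2) = 0.3401.
γ' = 115.4 − 62.4 = 53.00 pcf. h₂ = H − d_w = 16.7 ft.
σ'_h: at surface K_a·q = 275.8; at WT K_a(q+γd_w) = 782.9; at base K_a(q+γd_w+γ'h₂) = 1084 psf.
P₁ = ½(275.8+782.9)×13.0 = 6882; P₂ = ½(782.9+1084)×16.7 = 15590; P_w = ½γ_w h₂² = 8701.
Total = 6882+15590+8701 = 31170 lb/ft.

31200 lb/ft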